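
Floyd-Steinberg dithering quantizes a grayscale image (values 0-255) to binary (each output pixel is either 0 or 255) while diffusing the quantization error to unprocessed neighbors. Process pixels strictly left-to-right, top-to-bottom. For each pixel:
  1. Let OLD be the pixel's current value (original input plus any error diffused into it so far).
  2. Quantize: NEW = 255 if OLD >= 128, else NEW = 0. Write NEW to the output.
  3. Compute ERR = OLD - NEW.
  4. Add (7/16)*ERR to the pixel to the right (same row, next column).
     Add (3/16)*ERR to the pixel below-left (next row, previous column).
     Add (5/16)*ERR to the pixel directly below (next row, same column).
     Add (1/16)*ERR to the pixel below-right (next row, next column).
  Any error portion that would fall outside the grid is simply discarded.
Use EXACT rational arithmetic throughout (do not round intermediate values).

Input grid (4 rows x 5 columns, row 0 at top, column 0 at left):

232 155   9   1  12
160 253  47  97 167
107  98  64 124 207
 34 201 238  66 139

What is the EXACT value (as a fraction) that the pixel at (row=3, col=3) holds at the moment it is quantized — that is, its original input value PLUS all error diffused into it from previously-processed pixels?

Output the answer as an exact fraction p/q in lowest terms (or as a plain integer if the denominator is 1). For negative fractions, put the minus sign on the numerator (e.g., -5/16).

(0,0): OLD=232 → NEW=255, ERR=-23
(0,1): OLD=2319/16 → NEW=255, ERR=-1761/16
(0,2): OLD=-10023/256 → NEW=0, ERR=-10023/256
(0,3): OLD=-66065/4096 → NEW=0, ERR=-66065/4096
(0,4): OLD=323977/65536 → NEW=0, ERR=323977/65536
(1,0): OLD=33837/256 → NEW=255, ERR=-31443/256
(1,1): OLD=319675/2048 → NEW=255, ERR=-202565/2048
(1,2): OLD=-1206569/65536 → NEW=0, ERR=-1206569/65536
(1,3): OLD=21596683/262144 → NEW=0, ERR=21596683/262144
(1,4): OLD=853876929/4194304 → NEW=255, ERR=-215670591/4194304
(2,0): OLD=1640761/32768 → NEW=0, ERR=1640761/32768
(2,1): OLD=81651587/1048576 → NEW=0, ERR=81651587/1048576
(2,2): OLD=1704224329/16777216 → NEW=0, ERR=1704224329/16777216
(2,3): OLD=49229576651/268435456 → NEW=255, ERR=-19221464629/268435456
(2,4): OLD=707608392141/4294967296 → NEW=255, ERR=-387608268339/4294967296
(3,0): OLD=1077901865/16777216 → NEW=0, ERR=1077901865/16777216
(3,1): OLD=36992854645/134217728 → NEW=255, ERR=2767334005/134217728
(3,2): OLD=1160521251223/4294967296 → NEW=255, ERR=65304590743/4294967296
(3,3): OLD=341044631583/8589934592 → NEW=0, ERR=341044631583/8589934592
Target (3,3): original=66, with diffused error = 341044631583/8589934592

Answer: 341044631583/8589934592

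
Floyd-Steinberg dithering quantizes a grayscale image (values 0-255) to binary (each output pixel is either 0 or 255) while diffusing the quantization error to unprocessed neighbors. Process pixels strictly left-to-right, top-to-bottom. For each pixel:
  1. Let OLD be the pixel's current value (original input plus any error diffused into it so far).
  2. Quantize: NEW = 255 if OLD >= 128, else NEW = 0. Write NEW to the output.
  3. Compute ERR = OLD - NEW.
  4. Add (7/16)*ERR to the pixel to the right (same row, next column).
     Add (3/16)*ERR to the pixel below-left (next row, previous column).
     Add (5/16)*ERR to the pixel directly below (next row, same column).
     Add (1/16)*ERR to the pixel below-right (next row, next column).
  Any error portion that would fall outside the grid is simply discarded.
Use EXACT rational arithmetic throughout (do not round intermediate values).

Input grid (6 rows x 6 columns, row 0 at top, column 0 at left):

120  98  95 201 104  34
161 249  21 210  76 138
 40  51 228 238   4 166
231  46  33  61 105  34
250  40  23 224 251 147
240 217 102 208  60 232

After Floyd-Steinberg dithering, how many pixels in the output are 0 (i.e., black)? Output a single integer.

Answer: 17

Derivation:
(0,0): OLD=120 → NEW=0, ERR=120
(0,1): OLD=301/2 → NEW=255, ERR=-209/2
(0,2): OLD=1577/32 → NEW=0, ERR=1577/32
(0,3): OLD=113951/512 → NEW=255, ERR=-16609/512
(0,4): OLD=735705/8192 → NEW=0, ERR=735705/8192
(0,5): OLD=9606383/131072 → NEW=0, ERR=9606383/131072
(1,0): OLD=5725/32 → NEW=255, ERR=-2435/32
(1,1): OLD=51147/256 → NEW=255, ERR=-14133/256
(1,2): OLD=-3001/8192 → NEW=0, ERR=-3001/8192
(1,3): OLD=7196555/32768 → NEW=255, ERR=-1159285/32768
(1,4): OLD=210347217/2097152 → NEW=0, ERR=210347217/2097152
(1,5): OLD=7059793255/33554432 → NEW=255, ERR=-1496586905/33554432
(2,0): OLD=24041/4096 → NEW=0, ERR=24041/4096
(2,1): OLD=4127603/131072 → NEW=0, ERR=4127603/131072
(2,2): OLD=485656281/2097152 → NEW=255, ERR=-49117479/2097152
(2,3): OLD=3950717329/16777216 → NEW=255, ERR=-327472751/16777216
(2,4): OLD=8713773939/536870912 → NEW=0, ERR=8713773939/536870912
(2,5): OLD=1421047494997/8589934592 → NEW=255, ERR=-769385825963/8589934592
(3,0): OLD=500671481/2097152 → NEW=255, ERR=-34102279/2097152
(3,1): OLD=749976357/16777216 → NEW=0, ERR=749976357/16777216
(3,2): OLD=5844710159/134217728 → NEW=0, ERR=5844710159/134217728
(3,3): OLD=648809501597/8589934592 → NEW=0, ERR=648809501597/8589934592
(3,4): OLD=8597017507229/68719476736 → NEW=0, ERR=8597017507229/68719476736
(3,5): OLD=67902447920659/1099511627776 → NEW=0, ERR=67902447920659/1099511627776
(4,0): OLD=67994701911/268435456 → NEW=255, ERR=-456339369/268435456
(4,1): OLD=259305594059/4294967296 → NEW=0, ERR=259305594059/4294967296
(4,2): OLD=10992097897137/137438953472 → NEW=0, ERR=10992097897137/137438953472
(4,3): OLD=678997742897557/2199023255552 → NEW=255, ERR=118246812731797/2199023255552
(4,4): OLD=11608037804508837/35184372088832 → NEW=255, ERR=2636022921856677/35184372088832
(4,5): OLD=116471868236936291/562949953421312 → NEW=255, ERR=-27080369885498269/562949953421312
(5,0): OLD=17234084049297/68719476736 → NEW=255, ERR=-289382518383/68719476736
(5,1): OLD=547368234181345/2199023255552 → NEW=255, ERR=-13382695984415/2199023255552
(5,2): OLD=2430999907647259/17592186044416 → NEW=255, ERR=-2055007533678821/17592186044416
(5,3): OLD=108505275685910265/562949953421312 → NEW=255, ERR=-35046962436524295/562949953421312
(5,4): OLD=56876890797521105/1125899906842624 → NEW=0, ERR=56876890797521105/1125899906842624
(5,5): OLD=4391027724426898997/18014398509481984 → NEW=255, ERR=-202643895491006923/18014398509481984
Output grid:
  Row 0: .#.#..  (4 black, running=4)
  Row 1: ##.#.#  (2 black, running=6)
  Row 2: ..##.#  (3 black, running=9)
  Row 3: #.....  (5 black, running=14)
  Row 4: #..###  (2 black, running=16)
  Row 5: ####.#  (1 black, running=17)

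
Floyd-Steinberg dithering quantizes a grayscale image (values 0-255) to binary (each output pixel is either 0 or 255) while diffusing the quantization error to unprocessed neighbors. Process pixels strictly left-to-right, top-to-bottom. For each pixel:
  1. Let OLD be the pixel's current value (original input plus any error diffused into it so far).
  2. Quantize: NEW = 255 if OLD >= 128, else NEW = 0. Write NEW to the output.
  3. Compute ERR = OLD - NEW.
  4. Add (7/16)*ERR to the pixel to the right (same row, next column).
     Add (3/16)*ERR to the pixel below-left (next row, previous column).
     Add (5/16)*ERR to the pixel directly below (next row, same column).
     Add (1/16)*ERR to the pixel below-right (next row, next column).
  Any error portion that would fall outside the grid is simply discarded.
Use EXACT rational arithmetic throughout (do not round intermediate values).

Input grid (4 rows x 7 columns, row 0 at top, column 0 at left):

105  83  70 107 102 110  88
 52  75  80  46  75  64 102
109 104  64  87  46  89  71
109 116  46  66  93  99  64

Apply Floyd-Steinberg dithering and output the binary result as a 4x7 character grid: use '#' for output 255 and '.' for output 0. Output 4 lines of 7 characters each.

(0,0): OLD=105 → NEW=0, ERR=105
(0,1): OLD=2063/16 → NEW=255, ERR=-2017/16
(0,2): OLD=3801/256 → NEW=0, ERR=3801/256
(0,3): OLD=464879/4096 → NEW=0, ERR=464879/4096
(0,4): OLD=9938825/65536 → NEW=255, ERR=-6772855/65536
(0,5): OLD=67933375/1048576 → NEW=0, ERR=67933375/1048576
(0,6): OLD=1951928633/16777216 → NEW=0, ERR=1951928633/16777216
(1,0): OLD=15661/256 → NEW=0, ERR=15661/256
(1,1): OLD=146875/2048 → NEW=0, ERR=146875/2048
(1,2): OLD=8481495/65536 → NEW=255, ERR=-8230185/65536
(1,3): OLD=2117003/262144 → NEW=0, ERR=2117003/262144
(1,4): OLD=1098548033/16777216 → NEW=0, ERR=1098548033/16777216
(1,5): OLD=17213155217/134217728 → NEW=255, ERR=-17012365423/134217728
(1,6): OLD=186729391455/2147483648 → NEW=0, ERR=186729391455/2147483648
(2,0): OLD=4638777/32768 → NEW=255, ERR=-3717063/32768
(2,1): OLD=59831683/1048576 → NEW=0, ERR=59831683/1048576
(2,2): OLD=934752841/16777216 → NEW=0, ERR=934752841/16777216
(2,3): OLD=15881656129/134217728 → NEW=0, ERR=15881656129/134217728
(2,4): OLD=101972285649/1073741824 → NEW=0, ERR=101972285649/1073741824
(2,5): OLD=3825441802587/34359738368 → NEW=0, ERR=3825441802587/34359738368
(2,6): OLD=76393941172269/549755813888 → NEW=255, ERR=-63793791369171/549755813888
(3,0): OLD=1413481513/16777216 → NEW=0, ERR=1413481513/16777216
(3,1): OLD=23360270197/134217728 → NEW=255, ERR=-10865250443/134217728
(3,2): OLD=57710516079/1073741824 → NEW=0, ERR=57710516079/1073741824
(3,3): OLD=634713065657/4294967296 → NEW=255, ERR=-460503594823/4294967296
(3,4): OLD=57196684462121/549755813888 → NEW=0, ERR=57196684462121/549755813888
(3,5): OLD=719026890392587/4398046511104 → NEW=255, ERR=-402474969938933/4398046511104
(3,6): OLD=-375820266237739/70368744177664 → NEW=0, ERR=-375820266237739/70368744177664
Row 0: .#..#..
Row 1: ..#..#.
Row 2: #.....#
Row 3: .#.#.#.

Answer: .#..#..
..#..#.
#.....#
.#.#.#.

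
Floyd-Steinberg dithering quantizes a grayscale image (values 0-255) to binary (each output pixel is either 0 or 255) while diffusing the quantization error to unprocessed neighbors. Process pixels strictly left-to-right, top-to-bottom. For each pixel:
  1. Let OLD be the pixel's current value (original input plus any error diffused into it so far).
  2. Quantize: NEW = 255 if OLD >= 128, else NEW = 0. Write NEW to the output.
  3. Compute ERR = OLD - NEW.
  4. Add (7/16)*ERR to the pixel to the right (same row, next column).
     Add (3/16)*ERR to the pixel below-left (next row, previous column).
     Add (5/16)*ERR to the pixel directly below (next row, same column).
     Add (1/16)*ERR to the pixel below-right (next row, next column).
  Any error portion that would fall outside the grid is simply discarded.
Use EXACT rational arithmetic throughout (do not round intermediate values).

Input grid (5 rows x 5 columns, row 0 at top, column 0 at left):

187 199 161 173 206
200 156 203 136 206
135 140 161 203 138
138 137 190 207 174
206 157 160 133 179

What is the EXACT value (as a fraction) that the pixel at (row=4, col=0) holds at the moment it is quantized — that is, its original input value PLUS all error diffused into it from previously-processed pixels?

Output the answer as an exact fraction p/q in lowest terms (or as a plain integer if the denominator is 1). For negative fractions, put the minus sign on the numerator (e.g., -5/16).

Answer: 104637052673/536870912

Derivation:
(0,0): OLD=187 → NEW=255, ERR=-68
(0,1): OLD=677/4 → NEW=255, ERR=-343/4
(0,2): OLD=7903/64 → NEW=0, ERR=7903/64
(0,3): OLD=232473/1024 → NEW=255, ERR=-28647/1024
(0,4): OLD=3174575/16384 → NEW=255, ERR=-1003345/16384
(1,0): OLD=10411/64 → NEW=255, ERR=-5909/64
(1,1): OLD=55149/512 → NEW=0, ERR=55149/512
(1,2): OLD=4556529/16384 → NEW=255, ERR=378609/16384
(1,3): OLD=8755805/65536 → NEW=255, ERR=-7955875/65536
(1,4): OLD=138415223/1048576 → NEW=255, ERR=-128971657/1048576
(2,0): OLD=1035007/8192 → NEW=0, ERR=1035007/8192
(2,1): OLD=59637221/262144 → NEW=255, ERR=-7209499/262144
(2,2): OLD=587870959/4194304 → NEW=255, ERR=-481676561/4194304
(2,3): OLD=6254747485/67108864 → NEW=0, ERR=6254747485/67108864
(2,4): OLD=142541857867/1073741824 → NEW=255, ERR=-131262307253/1073741824
(3,0): OLD=722786575/4194304 → NEW=255, ERR=-346760945/4194304
(3,1): OLD=2637360867/33554432 → NEW=0, ERR=2637360867/33554432
(3,2): OLD=219318484529/1073741824 → NEW=255, ERR=-54485680591/1073741824
(3,3): OLD=394764604297/2147483648 → NEW=255, ERR=-152843725943/2147483648
(3,4): OLD=3796217241421/34359738368 → NEW=0, ERR=3796217241421/34359738368
(4,0): OLD=104637052673/536870912 → NEW=255, ERR=-32265029887/536870912
Target (4,0): original=206, with diffused error = 104637052673/536870912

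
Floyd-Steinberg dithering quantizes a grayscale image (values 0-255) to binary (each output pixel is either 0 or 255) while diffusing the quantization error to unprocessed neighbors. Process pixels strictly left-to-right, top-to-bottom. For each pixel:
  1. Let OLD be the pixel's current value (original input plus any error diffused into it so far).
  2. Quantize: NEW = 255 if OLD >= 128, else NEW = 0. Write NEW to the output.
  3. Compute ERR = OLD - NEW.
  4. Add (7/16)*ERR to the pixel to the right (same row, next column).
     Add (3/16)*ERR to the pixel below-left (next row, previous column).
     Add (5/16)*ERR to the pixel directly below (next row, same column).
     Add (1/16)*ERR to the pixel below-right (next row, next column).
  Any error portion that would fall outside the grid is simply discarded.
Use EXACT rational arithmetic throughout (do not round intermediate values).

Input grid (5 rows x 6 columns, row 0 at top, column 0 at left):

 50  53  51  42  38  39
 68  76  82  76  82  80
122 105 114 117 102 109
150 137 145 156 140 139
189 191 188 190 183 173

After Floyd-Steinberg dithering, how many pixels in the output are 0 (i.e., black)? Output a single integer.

Answer: 16

Derivation:
(0,0): OLD=50 → NEW=0, ERR=50
(0,1): OLD=599/8 → NEW=0, ERR=599/8
(0,2): OLD=10721/128 → NEW=0, ERR=10721/128
(0,3): OLD=161063/2048 → NEW=0, ERR=161063/2048
(0,4): OLD=2372625/32768 → NEW=0, ERR=2372625/32768
(0,5): OLD=37055607/524288 → NEW=0, ERR=37055607/524288
(1,0): OLD=12501/128 → NEW=0, ERR=12501/128
(1,1): OLD=164819/1024 → NEW=255, ERR=-96301/1024
(1,2): OLD=2832975/32768 → NEW=0, ERR=2832975/32768
(1,3): OLD=20606051/131072 → NEW=255, ERR=-12817309/131072
(1,4): OLD=671190153/8388608 → NEW=0, ERR=671190153/8388608
(1,5): OLD=19007589871/134217728 → NEW=255, ERR=-15217930769/134217728
(2,0): OLD=2209985/16384 → NEW=255, ERR=-1967935/16384
(2,1): OLD=23790171/524288 → NEW=0, ERR=23790171/524288
(2,2): OLD=1146356689/8388608 → NEW=255, ERR=-992738351/8388608
(2,3): OLD=3695789449/67108864 → NEW=0, ERR=3695789449/67108864
(2,4): OLD=265700879899/2147483648 → NEW=0, ERR=265700879899/2147483648
(2,5): OLD=4559507859053/34359738368 → NEW=255, ERR=-4202225424787/34359738368
(3,0): OLD=1014792113/8388608 → NEW=0, ERR=1014792113/8388608
(3,1): OLD=11704394717/67108864 → NEW=255, ERR=-5408365603/67108864
(3,2): OLD=46128490727/536870912 → NEW=0, ERR=46128490727/536870912
(3,3): OLD=7786004859445/34359738368 → NEW=255, ERR=-975728424395/34359738368
(3,4): OLD=40338676644501/274877906944 → NEW=255, ERR=-29755189626219/274877906944
(3,5): OLD=268962833295515/4398046511104 → NEW=0, ERR=268962833295515/4398046511104
(4,0): OLD=227303792447/1073741824 → NEW=255, ERR=-46500372673/1073741824
(4,1): OLD=2929847492019/17179869184 → NEW=255, ERR=-1451019149901/17179869184
(4,2): OLD=92104673483049/549755813888 → NEW=255, ERR=-48083059058391/549755813888
(4,3): OLD=1125322423606317/8796093022208 → NEW=0, ERR=1125322423606317/8796093022208
(4,4): OLD=30235377517202173/140737488355328 → NEW=255, ERR=-5652682013406467/140737488355328
(4,5): OLD=377791989912360907/2251799813685248 → NEW=255, ERR=-196416962577377333/2251799813685248
Output grid:
  Row 0: ......  (6 black, running=6)
  Row 1: .#.#.#  (3 black, running=9)
  Row 2: #.#..#  (3 black, running=12)
  Row 3: .#.##.  (3 black, running=15)
  Row 4: ###.##  (1 black, running=16)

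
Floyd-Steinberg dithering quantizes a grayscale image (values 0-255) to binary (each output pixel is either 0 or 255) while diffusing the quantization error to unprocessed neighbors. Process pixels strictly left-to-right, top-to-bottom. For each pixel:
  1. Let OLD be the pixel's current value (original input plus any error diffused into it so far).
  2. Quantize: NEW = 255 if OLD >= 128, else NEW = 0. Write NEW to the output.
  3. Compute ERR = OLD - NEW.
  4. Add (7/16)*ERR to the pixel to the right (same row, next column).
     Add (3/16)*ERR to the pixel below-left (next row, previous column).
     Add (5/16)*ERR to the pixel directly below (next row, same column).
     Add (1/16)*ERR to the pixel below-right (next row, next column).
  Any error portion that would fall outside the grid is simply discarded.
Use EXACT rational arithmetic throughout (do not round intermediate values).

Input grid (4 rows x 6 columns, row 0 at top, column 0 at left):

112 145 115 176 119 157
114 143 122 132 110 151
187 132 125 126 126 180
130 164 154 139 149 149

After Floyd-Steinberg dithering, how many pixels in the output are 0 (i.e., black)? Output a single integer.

(0,0): OLD=112 → NEW=0, ERR=112
(0,1): OLD=194 → NEW=255, ERR=-61
(0,2): OLD=1413/16 → NEW=0, ERR=1413/16
(0,3): OLD=54947/256 → NEW=255, ERR=-10333/256
(0,4): OLD=415093/4096 → NEW=0, ERR=415093/4096
(0,5): OLD=13194803/65536 → NEW=255, ERR=-3516877/65536
(1,0): OLD=2201/16 → NEW=255, ERR=-1879/16
(1,1): OLD=12303/128 → NEW=0, ERR=12303/128
(1,2): OLD=738379/4096 → NEW=255, ERR=-306101/4096
(1,3): OLD=1822103/16384 → NEW=0, ERR=1822103/16384
(1,4): OLD=186373805/1048576 → NEW=255, ERR=-81013075/1048576
(1,5): OLD=1791181739/16777216 → NEW=0, ERR=1791181739/16777216
(2,0): OLD=344725/2048 → NEW=255, ERR=-177515/2048
(2,1): OLD=6734695/65536 → NEW=0, ERR=6734695/65536
(2,2): OLD=181891157/1048576 → NEW=255, ERR=-85495723/1048576
(2,3): OLD=888565517/8388608 → NEW=0, ERR=888565517/8388608
(2,4): OLD=47021117383/268435456 → NEW=255, ERR=-21429923897/268435456
(2,5): OLD=745639837921/4294967296 → NEW=255, ERR=-349576822559/4294967296
(3,0): OLD=128116565/1048576 → NEW=0, ERR=128116565/1048576
(3,1): OLD=1919840065/8388608 → NEW=255, ERR=-219254975/8388608
(3,2): OLD=9621326939/67108864 → NEW=255, ERR=-7491433381/67108864
(3,3): OLD=443234125417/4294967296 → NEW=0, ERR=443234125417/4294967296
(3,4): OLD=5516831038425/34359738368 → NEW=255, ERR=-3244902245415/34359738368
(3,5): OLD=42473197390231/549755813888 → NEW=0, ERR=42473197390231/549755813888
Output grid:
  Row 0: .#.#.#  (3 black, running=3)
  Row 1: #.#.#.  (3 black, running=6)
  Row 2: #.#.##  (2 black, running=8)
  Row 3: .##.#.  (3 black, running=11)

Answer: 11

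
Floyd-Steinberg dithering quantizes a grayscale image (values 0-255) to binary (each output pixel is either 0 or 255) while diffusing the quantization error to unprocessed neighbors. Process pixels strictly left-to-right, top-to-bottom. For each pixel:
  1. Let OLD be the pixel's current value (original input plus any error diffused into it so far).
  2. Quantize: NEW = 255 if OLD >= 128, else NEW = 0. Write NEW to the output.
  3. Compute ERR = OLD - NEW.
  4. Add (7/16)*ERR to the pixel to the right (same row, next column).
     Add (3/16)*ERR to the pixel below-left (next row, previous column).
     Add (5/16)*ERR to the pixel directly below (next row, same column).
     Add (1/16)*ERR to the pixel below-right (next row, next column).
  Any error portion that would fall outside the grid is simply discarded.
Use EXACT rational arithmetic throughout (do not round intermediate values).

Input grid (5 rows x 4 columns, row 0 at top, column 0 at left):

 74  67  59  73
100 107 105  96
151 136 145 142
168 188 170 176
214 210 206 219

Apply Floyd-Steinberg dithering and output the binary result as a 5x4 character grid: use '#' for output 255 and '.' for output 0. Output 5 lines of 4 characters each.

Answer: ....
#.#.
#.##
##.#
####

Derivation:
(0,0): OLD=74 → NEW=0, ERR=74
(0,1): OLD=795/8 → NEW=0, ERR=795/8
(0,2): OLD=13117/128 → NEW=0, ERR=13117/128
(0,3): OLD=241323/2048 → NEW=0, ERR=241323/2048
(1,0): OLD=18145/128 → NEW=255, ERR=-14495/128
(1,1): OLD=115047/1024 → NEW=0, ERR=115047/1024
(1,2): OLD=7028147/32768 → NEW=255, ERR=-1327693/32768
(1,3): OLD=63701589/524288 → NEW=0, ERR=63701589/524288
(2,0): OLD=2239325/16384 → NEW=255, ERR=-1938595/16384
(2,1): OLD=54876559/524288 → NEW=0, ERR=54876559/524288
(2,2): OLD=218034683/1048576 → NEW=255, ERR=-49352197/1048576
(2,3): OLD=2631429007/16777216 → NEW=255, ERR=-1646761073/16777216
(3,0): OLD=1263740621/8388608 → NEW=255, ERR=-875354419/8388608
(3,1): OLD=21318563283/134217728 → NEW=255, ERR=-12906957357/134217728
(3,2): OLD=217664245933/2147483648 → NEW=0, ERR=217664245933/2147483648
(3,3): OLD=6415963288123/34359738368 → NEW=255, ERR=-2345769995717/34359738368
(4,0): OLD=350812275081/2147483648 → NEW=255, ERR=-196796055159/2147483648
(4,1): OLD=2617159044571/17179869184 → NEW=255, ERR=-1763707597349/17179869184
(4,2): OLD=95629439902139/549755813888 → NEW=255, ERR=-44558292639301/549755813888
(4,3): OLD=1482496770689933/8796093022208 → NEW=255, ERR=-760506949973107/8796093022208
Row 0: ....
Row 1: #.#.
Row 2: #.##
Row 3: ##.#
Row 4: ####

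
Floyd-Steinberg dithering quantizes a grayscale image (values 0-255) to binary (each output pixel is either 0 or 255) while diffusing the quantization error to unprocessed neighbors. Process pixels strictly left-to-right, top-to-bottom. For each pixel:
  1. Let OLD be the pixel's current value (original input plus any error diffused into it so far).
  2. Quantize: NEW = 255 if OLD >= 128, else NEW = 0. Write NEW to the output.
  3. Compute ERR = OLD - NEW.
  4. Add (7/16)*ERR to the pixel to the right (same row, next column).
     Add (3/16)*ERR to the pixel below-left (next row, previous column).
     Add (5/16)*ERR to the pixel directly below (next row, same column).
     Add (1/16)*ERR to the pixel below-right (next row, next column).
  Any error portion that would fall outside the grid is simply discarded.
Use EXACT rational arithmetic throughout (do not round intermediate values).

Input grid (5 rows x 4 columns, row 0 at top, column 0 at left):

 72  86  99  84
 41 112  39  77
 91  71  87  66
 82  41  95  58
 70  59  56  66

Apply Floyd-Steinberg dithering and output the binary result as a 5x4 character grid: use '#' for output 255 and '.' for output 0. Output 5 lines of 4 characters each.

Answer: ..#.
.#..
..#.
#...
...#

Derivation:
(0,0): OLD=72 → NEW=0, ERR=72
(0,1): OLD=235/2 → NEW=0, ERR=235/2
(0,2): OLD=4813/32 → NEW=255, ERR=-3347/32
(0,3): OLD=19579/512 → NEW=0, ERR=19579/512
(1,0): OLD=2737/32 → NEW=0, ERR=2737/32
(1,1): OLD=43783/256 → NEW=255, ERR=-21497/256
(1,2): OLD=-130333/8192 → NEW=0, ERR=-130333/8192
(1,3): OLD=9889701/131072 → NEW=0, ERR=9889701/131072
(2,0): OLD=417725/4096 → NEW=0, ERR=417725/4096
(2,1): OLD=12024415/131072 → NEW=0, ERR=12024415/131072
(2,2): OLD=34357391/262144 → NEW=255, ERR=-32489329/262144
(2,3): OLD=144125115/4194304 → NEW=0, ERR=144125115/4194304
(3,0): OLD=274875709/2097152 → NEW=255, ERR=-259898051/2097152
(3,1): OLD=-47470141/33554432 → NEW=0, ERR=-47470141/33554432
(3,2): OLD=36414528093/536870912 → NEW=0, ERR=36414528093/536870912
(3,3): OLD=778819830795/8589934592 → NEW=0, ERR=778819830795/8589934592
(4,0): OLD=16646709337/536870912 → NEW=0, ERR=16646709337/536870912
(4,1): OLD=331122589115/4294967296 → NEW=0, ERR=331122589115/4294967296
(4,2): OLD=17569767025771/137438953472 → NEW=0, ERR=17569767025771/137438953472
(4,3): OLD=339751609702237/2199023255552 → NEW=255, ERR=-220999320463523/2199023255552
Row 0: ..#.
Row 1: .#..
Row 2: ..#.
Row 3: #...
Row 4: ...#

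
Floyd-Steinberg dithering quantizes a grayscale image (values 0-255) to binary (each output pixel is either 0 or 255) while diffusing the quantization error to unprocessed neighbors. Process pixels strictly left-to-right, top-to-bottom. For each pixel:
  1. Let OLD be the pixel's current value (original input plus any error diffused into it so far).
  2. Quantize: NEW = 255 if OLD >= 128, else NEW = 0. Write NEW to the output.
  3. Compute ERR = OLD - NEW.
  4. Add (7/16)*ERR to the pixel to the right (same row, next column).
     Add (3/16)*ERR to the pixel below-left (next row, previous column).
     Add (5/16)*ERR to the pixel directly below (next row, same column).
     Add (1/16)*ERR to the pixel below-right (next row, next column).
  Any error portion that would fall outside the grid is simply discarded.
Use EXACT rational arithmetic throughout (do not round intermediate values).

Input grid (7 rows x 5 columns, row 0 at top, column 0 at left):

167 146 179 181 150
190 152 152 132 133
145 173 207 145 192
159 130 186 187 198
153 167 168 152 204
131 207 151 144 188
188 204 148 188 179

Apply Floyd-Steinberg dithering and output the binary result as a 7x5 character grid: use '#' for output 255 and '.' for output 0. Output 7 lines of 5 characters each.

Answer: #.##.
##.#.
.##.#
#.###
#.#.#
.####
##.#.

Derivation:
(0,0): OLD=167 → NEW=255, ERR=-88
(0,1): OLD=215/2 → NEW=0, ERR=215/2
(0,2): OLD=7233/32 → NEW=255, ERR=-927/32
(0,3): OLD=86183/512 → NEW=255, ERR=-44377/512
(0,4): OLD=918161/8192 → NEW=0, ERR=918161/8192
(1,0): OLD=5845/32 → NEW=255, ERR=-2315/32
(1,1): OLD=36611/256 → NEW=255, ERR=-28669/256
(1,2): OLD=691567/8192 → NEW=0, ERR=691567/8192
(1,3): OLD=5277371/32768 → NEW=255, ERR=-3078469/32768
(1,4): OLD=63704113/524288 → NEW=0, ERR=63704113/524288
(2,0): OLD=415313/4096 → NEW=0, ERR=415313/4096
(2,1): OLD=25384859/131072 → NEW=255, ERR=-8038501/131072
(2,2): OLD=381546161/2097152 → NEW=255, ERR=-153227599/2097152
(2,3): OLD=3749179875/33554432 → NEW=0, ERR=3749179875/33554432
(2,4): OLD=146556438133/536870912 → NEW=255, ERR=9654355573/536870912
(3,0): OLD=375781745/2097152 → NEW=255, ERR=-158992015/2097152
(3,1): OLD=1179504717/16777216 → NEW=0, ERR=1179504717/16777216
(3,2): OLD=113302531119/536870912 → NEW=255, ERR=-23599551441/536870912
(3,3): OLD=216349012499/1073741824 → NEW=255, ERR=-57455152621/1073741824
(3,4): OLD=3215945341815/17179869184 → NEW=255, ERR=-1164921300105/17179869184
(4,0): OLD=38249458319/268435456 → NEW=255, ERR=-30201582961/268435456
(4,1): OLD=1088917059967/8589934592 → NEW=0, ERR=1088917059967/8589934592
(4,2): OLD=28049182239985/137438953472 → NEW=255, ERR=-6997750895375/137438953472
(4,3): OLD=214496384527423/2199023255552 → NEW=0, ERR=214496384527423/2199023255552
(4,4): OLD=7815868813178681/35184372088832 → NEW=255, ERR=-1156146069473479/35184372088832
(5,0): OLD=16439000810973/137438953472 → NEW=0, ERR=16439000810973/137438953472
(5,1): OLD=310463860605639/1099511627776 → NEW=255, ERR=30088395522759/1099511627776
(5,2): OLD=6096509572036079/35184372088832 → NEW=255, ERR=-2875505310616081/35184372088832
(5,3): OLD=18209026110728441/140737488355328 → NEW=255, ERR=-17679033419880199/140737488355328
(5,4): OLD=290189978253950723/2251799813685248 → NEW=255, ERR=-284018974235787517/2251799813685248
(6,0): OLD=4055156195357405/17592186044416 → NEW=255, ERR=-430851245968675/17592186044416
(6,1): OLD=109205884613788483/562949953421312 → NEW=255, ERR=-34346353508646077/562949953421312
(6,2): OLD=665857447760948017/9007199254740992 → NEW=0, ERR=665857447760948017/9007199254740992
(6,3): OLD=21953009747878709435/144115188075855872 → NEW=255, ERR=-14796363211464537925/144115188075855872
(6,4): OLD=200181954191590122717/2305843009213693952 → NEW=0, ERR=200181954191590122717/2305843009213693952
Row 0: #.##.
Row 1: ##.#.
Row 2: .##.#
Row 3: #.###
Row 4: #.#.#
Row 5: .####
Row 6: ##.#.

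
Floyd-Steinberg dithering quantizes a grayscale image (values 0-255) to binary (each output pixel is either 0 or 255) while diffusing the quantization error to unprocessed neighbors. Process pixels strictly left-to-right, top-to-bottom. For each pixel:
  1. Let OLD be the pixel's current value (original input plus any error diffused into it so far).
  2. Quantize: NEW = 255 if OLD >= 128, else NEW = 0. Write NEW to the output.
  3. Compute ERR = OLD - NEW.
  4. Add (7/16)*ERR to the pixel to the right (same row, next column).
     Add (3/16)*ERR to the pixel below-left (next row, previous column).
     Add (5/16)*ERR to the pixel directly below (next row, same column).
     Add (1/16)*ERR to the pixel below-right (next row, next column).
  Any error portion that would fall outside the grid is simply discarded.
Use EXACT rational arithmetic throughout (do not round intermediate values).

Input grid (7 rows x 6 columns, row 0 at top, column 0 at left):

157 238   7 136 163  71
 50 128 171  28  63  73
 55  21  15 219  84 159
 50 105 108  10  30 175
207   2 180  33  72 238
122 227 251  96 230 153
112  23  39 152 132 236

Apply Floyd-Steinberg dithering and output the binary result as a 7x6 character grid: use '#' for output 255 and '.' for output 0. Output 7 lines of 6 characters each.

Answer: ##..#.
..#..#
...#.#
.#...#
#.#..#
.#####
#...##

Derivation:
(0,0): OLD=157 → NEW=255, ERR=-98
(0,1): OLD=1561/8 → NEW=255, ERR=-479/8
(0,2): OLD=-2457/128 → NEW=0, ERR=-2457/128
(0,3): OLD=261329/2048 → NEW=0, ERR=261329/2048
(0,4): OLD=7170487/32768 → NEW=255, ERR=-1185353/32768
(0,5): OLD=28926977/524288 → NEW=0, ERR=28926977/524288
(1,0): OLD=1043/128 → NEW=0, ERR=1043/128
(1,1): OLD=105605/1024 → NEW=0, ERR=105605/1024
(1,2): OLD=7546601/32768 → NEW=255, ERR=-809239/32768
(1,3): OLD=6434165/131072 → NEW=0, ERR=6434165/131072
(1,4): OLD=767491839/8388608 → NEW=0, ERR=767491839/8388608
(1,5): OLD=17181044809/134217728 → NEW=255, ERR=-17044475831/134217728
(2,0): OLD=1259655/16384 → NEW=0, ERR=1259655/16384
(2,1): OLD=43381309/524288 → NEW=0, ERR=43381309/524288
(2,2): OLD=496038903/8388608 → NEW=0, ERR=496038903/8388608
(2,3): OLD=18510098943/67108864 → NEW=255, ERR=1397338623/67108864
(2,4): OLD=216805871741/2147483648 → NEW=0, ERR=216805871741/2147483648
(2,5): OLD=5813759347003/34359738368 → NEW=255, ERR=-2947973936837/34359738368
(3,0): OLD=751119127/8388608 → NEW=0, ERR=751119127/8388608
(3,1): OLD=12477130059/67108864 → NEW=255, ERR=-4635630261/67108864
(3,2): OLD=56550542353/536870912 → NEW=0, ERR=56550542353/536870912
(3,3): OLD=2927990323635/34359738368 → NEW=0, ERR=2927990323635/34359738368
(3,4): OLD=23102295992915/274877906944 → NEW=0, ERR=23102295992915/274877906944
(3,5): OLD=841206405502973/4398046511104 → NEW=255, ERR=-280295454828547/4398046511104
(4,0): OLD=238402431865/1073741824 → NEW=255, ERR=-35401733255/1073741824
(4,1): OLD=-148856312923/17179869184 → NEW=0, ERR=-148856312923/17179869184
(4,2): OLD=121378759949151/549755813888 → NEW=255, ERR=-18808972592289/549755813888
(4,3): OLD=589369018804603/8796093022208 → NEW=0, ERR=589369018804603/8796093022208
(4,4): OLD=17022842445961515/140737488355328 → NEW=0, ERR=17022842445961515/140737488355328
(4,5): OLD=622069355554624589/2251799813685248 → NEW=255, ERR=47860403064886349/2251799813685248
(5,0): OLD=30256397047999/274877906944 → NEW=0, ERR=30256397047999/274877906944
(5,1): OLD=2321933059442095/8796093022208 → NEW=255, ERR=78929338779055/8796093022208
(5,2): OLD=18032394882727413/70368744177664 → NEW=255, ERR=88365117423093/70368744177664
(5,3): OLD=310812845616333911/2251799813685248 → NEW=255, ERR=-263396106873404329/2251799813685248
(5,4): OLD=1012392204991680119/4503599627370496 → NEW=255, ERR=-136025699987796361/4503599627370496
(5,5): OLD=11095966976808031651/72057594037927936 → NEW=255, ERR=-7278719502863592029/72057594037927936
(6,0): OLD=20840410239813741/140737488355328 → NEW=255, ERR=-15047649290794899/140737488355328
(6,1): OLD=-31206336225365143/2251799813685248 → NEW=0, ERR=-31206336225365143/2251799813685248
(6,2): OLD=107708684764239681/9007199254740992 → NEW=0, ERR=107708684764239681/9007199254740992
(6,3): OLD=16586703778515061469/144115188075855872 → NEW=0, ERR=16586703778515061469/144115188075855872
(6,4): OLD=338184423810686184957/2305843009213693952 → NEW=255, ERR=-249805543538805772803/2305843009213693952
(6,5): OLD=5723984119167341491659/36893488147419103232 → NEW=255, ERR=-3683855358424529832501/36893488147419103232
Row 0: ##..#.
Row 1: ..#..#
Row 2: ...#.#
Row 3: .#...#
Row 4: #.#..#
Row 5: .#####
Row 6: #...##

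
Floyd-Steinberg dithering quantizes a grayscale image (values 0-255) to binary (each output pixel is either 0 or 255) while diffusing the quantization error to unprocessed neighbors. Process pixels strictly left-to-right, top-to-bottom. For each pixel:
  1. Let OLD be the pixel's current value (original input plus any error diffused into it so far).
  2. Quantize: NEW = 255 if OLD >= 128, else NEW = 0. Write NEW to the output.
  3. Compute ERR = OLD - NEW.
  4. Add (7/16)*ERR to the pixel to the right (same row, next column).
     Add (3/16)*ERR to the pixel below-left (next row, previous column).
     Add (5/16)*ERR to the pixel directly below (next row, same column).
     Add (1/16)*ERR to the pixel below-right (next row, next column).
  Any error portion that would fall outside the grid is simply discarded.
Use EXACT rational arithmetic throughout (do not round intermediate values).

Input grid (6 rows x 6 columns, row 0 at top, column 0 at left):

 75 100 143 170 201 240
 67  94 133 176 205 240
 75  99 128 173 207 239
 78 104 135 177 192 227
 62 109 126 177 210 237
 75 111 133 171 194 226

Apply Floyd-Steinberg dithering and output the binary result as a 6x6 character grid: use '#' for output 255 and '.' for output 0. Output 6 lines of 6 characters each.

Answer: .#.###
..#.##
.#.###
.#.###
.#.###
.#.#.#

Derivation:
(0,0): OLD=75 → NEW=0, ERR=75
(0,1): OLD=2125/16 → NEW=255, ERR=-1955/16
(0,2): OLD=22923/256 → NEW=0, ERR=22923/256
(0,3): OLD=856781/4096 → NEW=255, ERR=-187699/4096
(0,4): OLD=11858843/65536 → NEW=255, ERR=-4852837/65536
(0,5): OLD=217688381/1048576 → NEW=255, ERR=-49698499/1048576
(1,0): OLD=17287/256 → NEW=0, ERR=17287/256
(1,1): OLD=218801/2048 → NEW=0, ERR=218801/2048
(1,2): OLD=12549765/65536 → NEW=255, ERR=-4161915/65536
(1,3): OLD=32927457/262144 → NEW=0, ERR=32927457/262144
(1,4): OLD=3775924675/16777216 → NEW=255, ERR=-502265405/16777216
(1,5): OLD=55690445413/268435456 → NEW=255, ERR=-12760595867/268435456
(2,0): OLD=3805483/32768 → NEW=0, ERR=3805483/32768
(2,1): OLD=184033673/1048576 → NEW=255, ERR=-83353207/1048576
(2,2): OLD=1738213595/16777216 → NEW=0, ERR=1738213595/16777216
(2,3): OLD=33285684419/134217728 → NEW=255, ERR=-939836221/134217728
(2,4): OLD=831155219145/4294967296 → NEW=255, ERR=-264061441335/4294967296
(2,5): OLD=13426097237519/68719476736 → NEW=255, ERR=-4097369330161/68719476736
(3,0): OLD=1667440507/16777216 → NEW=0, ERR=1667440507/16777216
(3,1): OLD=20042081247/134217728 → NEW=255, ERR=-14183439393/134217728
(3,2): OLD=123333020685/1073741824 → NEW=0, ERR=123333020685/1073741824
(3,3): OLD=15119096522407/68719476736 → NEW=255, ERR=-2404370045273/68719476736
(3,4): OLD=80188711386823/549755813888 → NEW=255, ERR=-59999021154617/549755813888
(3,5): OLD=1379025330261577/8796093022208 → NEW=255, ERR=-863978390401463/8796093022208
(4,0): OLD=157291288277/2147483648 → NEW=0, ERR=157291288277/2147483648
(4,1): OLD=4665005857617/34359738368 → NEW=255, ERR=-4096727426223/34359738368
(4,2): OLD=106175816646819/1099511627776 → NEW=0, ERR=106175816646819/1099511627776
(4,3): OLD=3430996929021263/17592186044416 → NEW=255, ERR=-1055010512304817/17592186044416
(4,4): OLD=36325439064366655/281474976710656 → NEW=255, ERR=-35450679996850625/281474976710656
(4,5): OLD=650242310413455193/4503599627370496 → NEW=255, ERR=-498175594566021287/4503599627370496
(5,0): OLD=41524806825091/549755813888 → NEW=0, ERR=41524806825091/549755813888
(5,1): OLD=2277664147824051/17592186044416 → NEW=255, ERR=-2208343293502029/17592186044416
(5,2): OLD=12604639100303969/140737488355328 → NEW=0, ERR=12604639100303969/140737488355328
(5,3): OLD=783008611771258811/4503599627370496 → NEW=255, ERR=-365409293208217669/4503599627370496
(5,4): OLD=852580539538043611/9007199254740992 → NEW=0, ERR=852580539538043611/9007199254740992
(5,5): OLD=32421918576350299479/144115188075855872 → NEW=255, ERR=-4327454382992947881/144115188075855872
Row 0: .#.###
Row 1: ..#.##
Row 2: .#.###
Row 3: .#.###
Row 4: .#.###
Row 5: .#.#.#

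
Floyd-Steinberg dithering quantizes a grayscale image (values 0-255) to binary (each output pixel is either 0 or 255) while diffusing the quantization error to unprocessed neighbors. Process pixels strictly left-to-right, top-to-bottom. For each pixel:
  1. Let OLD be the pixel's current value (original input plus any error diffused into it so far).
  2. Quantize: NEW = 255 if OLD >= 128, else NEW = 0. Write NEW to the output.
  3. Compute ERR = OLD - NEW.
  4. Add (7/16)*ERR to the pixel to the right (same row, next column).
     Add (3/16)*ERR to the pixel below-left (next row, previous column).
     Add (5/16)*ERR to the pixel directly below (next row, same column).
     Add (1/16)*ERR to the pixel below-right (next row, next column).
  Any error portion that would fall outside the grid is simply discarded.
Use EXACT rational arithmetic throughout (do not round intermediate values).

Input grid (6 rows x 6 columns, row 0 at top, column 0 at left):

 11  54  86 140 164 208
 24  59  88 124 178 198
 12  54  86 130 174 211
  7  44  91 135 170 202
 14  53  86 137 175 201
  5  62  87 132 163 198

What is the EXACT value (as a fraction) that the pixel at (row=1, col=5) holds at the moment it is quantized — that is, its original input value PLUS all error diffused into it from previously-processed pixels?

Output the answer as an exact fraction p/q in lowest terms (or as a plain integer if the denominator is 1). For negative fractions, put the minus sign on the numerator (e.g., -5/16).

Answer: 29161479221/268435456

Derivation:
(0,0): OLD=11 → NEW=0, ERR=11
(0,1): OLD=941/16 → NEW=0, ERR=941/16
(0,2): OLD=28603/256 → NEW=0, ERR=28603/256
(0,3): OLD=773661/4096 → NEW=255, ERR=-270819/4096
(0,4): OLD=8852171/65536 → NEW=255, ERR=-7859509/65536
(0,5): OLD=163087245/1048576 → NEW=255, ERR=-104299635/1048576
(1,0): OLD=9847/256 → NEW=0, ERR=9847/256
(1,1): OLD=237249/2048 → NEW=0, ERR=237249/2048
(1,2): OLD=10805333/65536 → NEW=255, ERR=-5906347/65536
(1,3): OLD=12689329/262144 → NEW=0, ERR=12689329/262144
(1,4): OLD=2330656371/16777216 → NEW=255, ERR=-1947533709/16777216
(1,5): OLD=29161479221/268435456 → NEW=0, ERR=29161479221/268435456
Target (1,5): original=198, with diffused error = 29161479221/268435456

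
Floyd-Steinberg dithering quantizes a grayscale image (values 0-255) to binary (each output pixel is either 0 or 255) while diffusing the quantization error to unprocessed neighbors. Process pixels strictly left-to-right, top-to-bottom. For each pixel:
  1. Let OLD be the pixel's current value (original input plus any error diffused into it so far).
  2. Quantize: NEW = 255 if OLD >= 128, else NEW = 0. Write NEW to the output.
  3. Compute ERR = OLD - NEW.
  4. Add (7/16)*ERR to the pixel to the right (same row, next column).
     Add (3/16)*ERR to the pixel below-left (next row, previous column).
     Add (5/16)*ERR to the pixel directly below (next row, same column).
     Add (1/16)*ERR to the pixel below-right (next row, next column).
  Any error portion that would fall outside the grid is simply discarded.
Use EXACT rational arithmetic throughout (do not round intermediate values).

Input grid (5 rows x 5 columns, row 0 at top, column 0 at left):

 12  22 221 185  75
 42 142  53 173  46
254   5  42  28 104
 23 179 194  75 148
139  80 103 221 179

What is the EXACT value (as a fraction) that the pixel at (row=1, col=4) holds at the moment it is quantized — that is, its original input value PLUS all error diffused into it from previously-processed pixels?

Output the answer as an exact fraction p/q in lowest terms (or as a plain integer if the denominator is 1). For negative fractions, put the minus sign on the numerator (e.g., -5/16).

Answer: 9031123/1048576

Derivation:
(0,0): OLD=12 → NEW=0, ERR=12
(0,1): OLD=109/4 → NEW=0, ERR=109/4
(0,2): OLD=14907/64 → NEW=255, ERR=-1413/64
(0,3): OLD=179549/1024 → NEW=255, ERR=-81571/1024
(0,4): OLD=657803/16384 → NEW=0, ERR=657803/16384
(1,0): OLD=3255/64 → NEW=0, ERR=3255/64
(1,1): OLD=86721/512 → NEW=255, ERR=-43839/512
(1,2): OLD=-75243/16384 → NEW=0, ERR=-75243/16384
(1,3): OLD=9977553/65536 → NEW=255, ERR=-6734127/65536
(1,4): OLD=9031123/1048576 → NEW=0, ERR=9031123/1048576
Target (1,4): original=46, with diffused error = 9031123/1048576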